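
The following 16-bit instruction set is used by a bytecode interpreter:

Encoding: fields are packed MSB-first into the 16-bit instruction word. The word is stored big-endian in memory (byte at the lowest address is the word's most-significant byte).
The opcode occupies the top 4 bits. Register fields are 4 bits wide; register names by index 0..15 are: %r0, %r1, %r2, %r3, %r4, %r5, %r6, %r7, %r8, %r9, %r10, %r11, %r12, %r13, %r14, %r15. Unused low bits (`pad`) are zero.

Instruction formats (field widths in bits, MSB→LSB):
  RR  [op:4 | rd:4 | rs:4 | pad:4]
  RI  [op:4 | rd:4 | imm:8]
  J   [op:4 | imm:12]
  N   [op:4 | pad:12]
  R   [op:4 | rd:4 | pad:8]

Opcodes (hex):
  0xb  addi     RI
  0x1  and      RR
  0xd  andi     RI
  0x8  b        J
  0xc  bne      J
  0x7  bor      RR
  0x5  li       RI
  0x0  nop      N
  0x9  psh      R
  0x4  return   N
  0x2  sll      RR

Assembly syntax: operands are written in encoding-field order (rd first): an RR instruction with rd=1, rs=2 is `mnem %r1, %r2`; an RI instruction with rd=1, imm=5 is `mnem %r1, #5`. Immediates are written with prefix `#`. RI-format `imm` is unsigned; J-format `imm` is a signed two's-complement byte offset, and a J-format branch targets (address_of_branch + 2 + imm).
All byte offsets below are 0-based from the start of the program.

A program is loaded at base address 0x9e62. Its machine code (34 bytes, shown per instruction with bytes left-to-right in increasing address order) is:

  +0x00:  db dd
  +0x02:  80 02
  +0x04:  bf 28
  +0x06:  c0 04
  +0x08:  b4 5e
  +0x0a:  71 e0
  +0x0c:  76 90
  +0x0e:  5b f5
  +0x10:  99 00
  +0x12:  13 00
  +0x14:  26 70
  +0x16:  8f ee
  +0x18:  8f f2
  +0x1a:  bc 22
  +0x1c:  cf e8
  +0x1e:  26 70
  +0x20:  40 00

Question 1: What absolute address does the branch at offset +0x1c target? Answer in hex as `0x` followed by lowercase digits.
+0x1c: cf e8 ⇒ word 0xcfe8 (big)
  top 4b → 0xc → bne [J]
  imm: (w>>0)&0xfff=0xfe8 (s12→-24) → #-24
  target = base 0x9e62 + off 0x1c + 2 + imm -24 = 0x9e68

0x9e68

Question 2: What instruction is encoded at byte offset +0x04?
addi %r15, #40

+0x04: bf 28 ⇒ word 0xbf28 (big)
  op=0xbf28>>12=0xb ⇒ addi (RI)
  [11:8] rd=15 = %r15
  [7:0] imm=40 = #40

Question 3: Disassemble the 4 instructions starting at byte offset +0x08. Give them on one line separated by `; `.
[08] b4 5e → 0xb45e
  opcode bits[15:12]=0xb: addi/RI
  rd@[11:8]=0x4 ⇒ %r4
  imm@[7:0]=0x5e ⇒ #94
[0a] 71 e0 → 0x71e0
  opcode bits[15:12]=0x7: bor/RR
  rd@[11:8]=0x1 ⇒ %r1
  rs@[7:4]=0xe ⇒ %r14
[0c] 76 90 → 0x7690
  opcode bits[15:12]=0x7: bor/RR
  rd@[11:8]=0x6 ⇒ %r6
  rs@[7:4]=0x9 ⇒ %r9
[0e] 5b f5 → 0x5bf5
  opcode bits[15:12]=0x5: li/RI
  rd@[11:8]=0xb ⇒ %r11
  imm@[7:0]=0xf5 ⇒ #245

addi %r4, #94; bor %r1, %r14; bor %r6, %r9; li %r11, #245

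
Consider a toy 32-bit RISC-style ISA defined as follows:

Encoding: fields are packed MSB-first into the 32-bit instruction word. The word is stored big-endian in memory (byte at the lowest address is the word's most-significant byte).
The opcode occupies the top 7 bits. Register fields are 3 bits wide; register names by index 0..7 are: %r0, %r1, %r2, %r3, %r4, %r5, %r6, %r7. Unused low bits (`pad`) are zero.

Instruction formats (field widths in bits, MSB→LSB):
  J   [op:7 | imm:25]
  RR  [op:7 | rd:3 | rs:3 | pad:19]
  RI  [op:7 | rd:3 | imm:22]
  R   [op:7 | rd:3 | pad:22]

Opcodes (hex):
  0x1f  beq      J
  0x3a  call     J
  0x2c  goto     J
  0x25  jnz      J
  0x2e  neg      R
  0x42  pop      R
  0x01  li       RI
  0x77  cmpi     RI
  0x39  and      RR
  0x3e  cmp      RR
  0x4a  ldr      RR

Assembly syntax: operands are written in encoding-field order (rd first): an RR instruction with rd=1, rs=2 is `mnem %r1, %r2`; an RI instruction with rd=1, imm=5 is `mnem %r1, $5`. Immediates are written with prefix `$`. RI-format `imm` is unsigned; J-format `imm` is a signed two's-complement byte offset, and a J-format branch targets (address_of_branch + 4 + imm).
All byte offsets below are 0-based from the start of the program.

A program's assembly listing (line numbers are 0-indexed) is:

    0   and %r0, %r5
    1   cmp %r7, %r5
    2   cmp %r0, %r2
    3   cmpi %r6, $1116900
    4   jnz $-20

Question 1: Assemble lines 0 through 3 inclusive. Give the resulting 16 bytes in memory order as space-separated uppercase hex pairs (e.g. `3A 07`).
72 28 00 00 7D E8 00 00 7C 10 00 00 EF 91 0A E4

line 0 (and): pack op=0x39:7|rd=0:3|rs=5:3|pad=0:19 = 0x72280000; big→ 72 28 00 00
line 1 (cmp): pack op=0x3e:7|rd=7:3|rs=5:3|pad=0:19 = 0x7de80000; big→ 7d e8 00 00
line 2 (cmp): pack op=0x3e:7|rd=0:3|rs=2:3|pad=0:19 = 0x7c100000; big→ 7c 10 00 00
line 3 (cmpi): pack op=0x77:7|rd=6:3|imm=1116900:22 = 0xef910ae4; big→ ef 91 0a e4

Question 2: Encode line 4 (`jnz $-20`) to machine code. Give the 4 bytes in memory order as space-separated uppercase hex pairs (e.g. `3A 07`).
L4: jnz op=0x25:7|imm=-20:25 ⇒ 0x4bffffec ⇒ big 4b ff ff ec

4B FF FF EC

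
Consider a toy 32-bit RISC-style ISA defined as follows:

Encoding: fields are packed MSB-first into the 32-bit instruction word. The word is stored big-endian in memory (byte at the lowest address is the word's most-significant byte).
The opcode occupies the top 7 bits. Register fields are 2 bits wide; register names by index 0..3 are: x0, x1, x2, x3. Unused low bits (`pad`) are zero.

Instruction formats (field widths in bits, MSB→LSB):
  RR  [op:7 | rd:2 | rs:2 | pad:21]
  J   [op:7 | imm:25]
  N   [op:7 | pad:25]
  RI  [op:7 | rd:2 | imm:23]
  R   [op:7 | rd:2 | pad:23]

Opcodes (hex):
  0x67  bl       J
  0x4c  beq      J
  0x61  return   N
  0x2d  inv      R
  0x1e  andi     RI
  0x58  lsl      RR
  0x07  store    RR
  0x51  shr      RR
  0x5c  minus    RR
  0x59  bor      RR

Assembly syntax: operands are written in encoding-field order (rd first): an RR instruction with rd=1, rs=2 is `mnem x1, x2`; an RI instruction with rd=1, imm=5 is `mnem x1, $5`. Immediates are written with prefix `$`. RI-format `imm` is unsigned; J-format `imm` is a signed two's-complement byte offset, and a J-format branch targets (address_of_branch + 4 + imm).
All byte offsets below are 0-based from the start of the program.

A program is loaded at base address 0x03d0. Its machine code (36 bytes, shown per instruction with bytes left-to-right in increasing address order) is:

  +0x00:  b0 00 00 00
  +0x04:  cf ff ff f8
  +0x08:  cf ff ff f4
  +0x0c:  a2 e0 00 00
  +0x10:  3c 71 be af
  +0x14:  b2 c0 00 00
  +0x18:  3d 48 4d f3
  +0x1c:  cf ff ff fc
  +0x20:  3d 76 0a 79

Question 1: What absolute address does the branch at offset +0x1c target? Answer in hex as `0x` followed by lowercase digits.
[1c] cf ff ff fc → 0xcffffffc
  top 7b → 0x67 → bl [J]
  imm@[24:0]=0x1fffffc (s25→-4) ⇒ $-4
  target = base 0x03d0 + off 0x1c + 4 + imm -4 = 0x03ec

0x03ec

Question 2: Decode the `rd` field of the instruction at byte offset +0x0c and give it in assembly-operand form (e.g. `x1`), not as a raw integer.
x1

[0c] a2 e0 00 00 → 0xa2e00000
  opcode bits[31:25]=0x51: shr/RR
  rd@[24:23]=0x1 ⇒ x1
  rs@[22:21]=0x3 ⇒ x3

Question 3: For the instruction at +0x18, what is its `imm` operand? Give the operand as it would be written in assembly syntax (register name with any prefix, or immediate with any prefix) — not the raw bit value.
$4738547

@+18  big-endian(3d 48 4d f3) = 0x3d484df3
  op=0x3d484df3>>25=0x1e ⇒ andi (RI)
  rd: (w>>23)&0x3=0x2 → x2
  imm: (w>>0)&0x7fffff=0x484df3 → $4738547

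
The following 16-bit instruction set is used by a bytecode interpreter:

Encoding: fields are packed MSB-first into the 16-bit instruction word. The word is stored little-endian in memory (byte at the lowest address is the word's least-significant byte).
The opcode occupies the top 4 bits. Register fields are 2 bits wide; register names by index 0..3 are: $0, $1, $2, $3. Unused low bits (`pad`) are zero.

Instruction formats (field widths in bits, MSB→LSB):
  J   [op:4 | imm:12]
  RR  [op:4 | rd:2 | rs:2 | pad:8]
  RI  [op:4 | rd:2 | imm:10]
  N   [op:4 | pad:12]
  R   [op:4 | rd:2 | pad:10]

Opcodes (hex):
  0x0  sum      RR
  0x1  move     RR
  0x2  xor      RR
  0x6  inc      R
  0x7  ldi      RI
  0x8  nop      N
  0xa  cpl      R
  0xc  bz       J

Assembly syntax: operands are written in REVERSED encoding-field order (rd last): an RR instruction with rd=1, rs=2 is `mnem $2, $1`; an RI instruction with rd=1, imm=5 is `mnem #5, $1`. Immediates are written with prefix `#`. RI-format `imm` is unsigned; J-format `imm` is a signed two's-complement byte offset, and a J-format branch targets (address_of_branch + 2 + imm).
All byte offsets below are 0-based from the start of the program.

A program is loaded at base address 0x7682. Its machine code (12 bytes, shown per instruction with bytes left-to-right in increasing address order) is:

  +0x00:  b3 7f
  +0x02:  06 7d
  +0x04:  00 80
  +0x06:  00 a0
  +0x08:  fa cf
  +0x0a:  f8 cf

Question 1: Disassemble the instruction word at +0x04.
nop

@+04  little-endian(00 80) = 0x8000
  top 4b → 0x8 → nop [N]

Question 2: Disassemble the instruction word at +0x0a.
bz #-8

+0x0a: f8 cf ⇒ word 0xcff8 (little)
  opcode bits[15:12]=0xc: bz/J
  [11:0] imm=4088 (s12→-8) = #-8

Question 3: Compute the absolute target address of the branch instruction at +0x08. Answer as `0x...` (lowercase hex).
+0x08: fa cf ⇒ word 0xcffa (little)
  op=0xcffa>>12=0xc ⇒ bz (J)
  imm: (w>>0)&0xfff=0xffa (s12→-6) → #-6
  target = base 0x7682 + off 0x08 + 2 + imm -6 = 0x7686

0x7686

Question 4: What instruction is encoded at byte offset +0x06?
cpl $0

@+06  little-endian(00 a0) = 0xa000
  top 4b → 0xa → cpl [R]
  [11:10] rd=0 = $0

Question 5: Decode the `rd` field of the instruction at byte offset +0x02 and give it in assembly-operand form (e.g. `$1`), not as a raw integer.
$3

+0x02: 06 7d ⇒ word 0x7d06 (little)
  top 4b → 0x7 → ldi [RI]
  rd: (w>>10)&0x3=0x3 → $3
  imm: (w>>0)&0x3ff=0x106 → #262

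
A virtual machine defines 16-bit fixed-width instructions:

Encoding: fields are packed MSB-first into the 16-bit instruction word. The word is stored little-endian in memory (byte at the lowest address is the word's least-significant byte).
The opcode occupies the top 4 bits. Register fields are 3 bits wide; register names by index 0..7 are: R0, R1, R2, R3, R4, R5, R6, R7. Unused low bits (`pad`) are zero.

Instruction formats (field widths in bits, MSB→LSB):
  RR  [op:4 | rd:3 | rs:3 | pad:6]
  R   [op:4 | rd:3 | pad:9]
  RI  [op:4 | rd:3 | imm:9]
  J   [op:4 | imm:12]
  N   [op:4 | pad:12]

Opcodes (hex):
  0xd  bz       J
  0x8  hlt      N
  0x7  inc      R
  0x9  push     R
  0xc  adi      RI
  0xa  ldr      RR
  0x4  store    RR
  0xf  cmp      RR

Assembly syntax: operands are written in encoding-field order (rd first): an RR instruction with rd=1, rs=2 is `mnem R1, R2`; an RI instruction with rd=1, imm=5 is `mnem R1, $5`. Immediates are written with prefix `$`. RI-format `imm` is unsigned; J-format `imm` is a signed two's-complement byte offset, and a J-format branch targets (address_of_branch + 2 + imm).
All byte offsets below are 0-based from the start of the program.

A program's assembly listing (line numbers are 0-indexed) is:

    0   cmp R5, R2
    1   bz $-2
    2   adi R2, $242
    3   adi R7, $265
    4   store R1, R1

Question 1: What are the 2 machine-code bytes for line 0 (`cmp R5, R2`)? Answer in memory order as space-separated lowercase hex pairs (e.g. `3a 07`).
80 fa

L0: cmp op=0xf:4|rd=5:3|rs=2:3|pad=0:6 ⇒ 0xfa80 ⇒ little 80 fa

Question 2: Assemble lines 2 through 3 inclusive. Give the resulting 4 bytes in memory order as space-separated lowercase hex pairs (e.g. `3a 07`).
line 2 (adi): pack op=0xc:4|rd=2:3|imm=242:9 = 0xc4f2; little→ f2 c4
line 3 (adi): pack op=0xc:4|rd=7:3|imm=265:9 = 0xcf09; little→ 09 cf

f2 c4 09 cf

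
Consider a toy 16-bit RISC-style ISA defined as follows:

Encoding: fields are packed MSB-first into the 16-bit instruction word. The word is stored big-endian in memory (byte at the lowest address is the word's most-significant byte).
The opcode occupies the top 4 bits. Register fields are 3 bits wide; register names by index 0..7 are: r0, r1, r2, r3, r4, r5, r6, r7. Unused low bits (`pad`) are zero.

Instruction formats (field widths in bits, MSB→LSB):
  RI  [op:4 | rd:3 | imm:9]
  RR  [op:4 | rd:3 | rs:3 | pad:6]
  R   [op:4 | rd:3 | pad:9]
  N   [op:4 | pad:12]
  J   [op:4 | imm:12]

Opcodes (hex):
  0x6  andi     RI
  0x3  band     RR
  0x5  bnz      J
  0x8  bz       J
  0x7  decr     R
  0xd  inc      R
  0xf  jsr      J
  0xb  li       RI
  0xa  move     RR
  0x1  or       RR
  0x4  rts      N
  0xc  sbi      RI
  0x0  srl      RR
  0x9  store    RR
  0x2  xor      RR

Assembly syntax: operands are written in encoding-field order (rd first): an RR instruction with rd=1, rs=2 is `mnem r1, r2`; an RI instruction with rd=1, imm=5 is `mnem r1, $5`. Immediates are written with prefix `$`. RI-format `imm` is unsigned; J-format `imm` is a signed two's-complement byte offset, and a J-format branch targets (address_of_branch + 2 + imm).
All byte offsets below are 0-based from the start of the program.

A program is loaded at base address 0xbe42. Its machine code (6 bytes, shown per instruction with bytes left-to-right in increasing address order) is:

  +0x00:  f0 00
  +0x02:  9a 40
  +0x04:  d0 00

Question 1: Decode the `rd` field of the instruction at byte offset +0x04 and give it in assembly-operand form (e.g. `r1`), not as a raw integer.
r0

off 0x04: read d0 00 as big → 0xd000
  op=0xd000>>12=0xd ⇒ inc (R)
  rd@[11:9]=0x0 ⇒ r0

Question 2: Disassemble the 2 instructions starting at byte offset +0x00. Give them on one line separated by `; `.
off 0x00: read f0 00 as big → 0xf000
  opcode bits[15:12]=0xf: jsr/J
  imm: (w>>0)&0xfff=0x0 → $0
off 0x02: read 9a 40 as big → 0x9a40
  opcode bits[15:12]=0x9: store/RR
  rd: (w>>9)&0x7=0x5 → r5
  rs: (w>>6)&0x7=0x1 → r1

jsr $0; store r5, r1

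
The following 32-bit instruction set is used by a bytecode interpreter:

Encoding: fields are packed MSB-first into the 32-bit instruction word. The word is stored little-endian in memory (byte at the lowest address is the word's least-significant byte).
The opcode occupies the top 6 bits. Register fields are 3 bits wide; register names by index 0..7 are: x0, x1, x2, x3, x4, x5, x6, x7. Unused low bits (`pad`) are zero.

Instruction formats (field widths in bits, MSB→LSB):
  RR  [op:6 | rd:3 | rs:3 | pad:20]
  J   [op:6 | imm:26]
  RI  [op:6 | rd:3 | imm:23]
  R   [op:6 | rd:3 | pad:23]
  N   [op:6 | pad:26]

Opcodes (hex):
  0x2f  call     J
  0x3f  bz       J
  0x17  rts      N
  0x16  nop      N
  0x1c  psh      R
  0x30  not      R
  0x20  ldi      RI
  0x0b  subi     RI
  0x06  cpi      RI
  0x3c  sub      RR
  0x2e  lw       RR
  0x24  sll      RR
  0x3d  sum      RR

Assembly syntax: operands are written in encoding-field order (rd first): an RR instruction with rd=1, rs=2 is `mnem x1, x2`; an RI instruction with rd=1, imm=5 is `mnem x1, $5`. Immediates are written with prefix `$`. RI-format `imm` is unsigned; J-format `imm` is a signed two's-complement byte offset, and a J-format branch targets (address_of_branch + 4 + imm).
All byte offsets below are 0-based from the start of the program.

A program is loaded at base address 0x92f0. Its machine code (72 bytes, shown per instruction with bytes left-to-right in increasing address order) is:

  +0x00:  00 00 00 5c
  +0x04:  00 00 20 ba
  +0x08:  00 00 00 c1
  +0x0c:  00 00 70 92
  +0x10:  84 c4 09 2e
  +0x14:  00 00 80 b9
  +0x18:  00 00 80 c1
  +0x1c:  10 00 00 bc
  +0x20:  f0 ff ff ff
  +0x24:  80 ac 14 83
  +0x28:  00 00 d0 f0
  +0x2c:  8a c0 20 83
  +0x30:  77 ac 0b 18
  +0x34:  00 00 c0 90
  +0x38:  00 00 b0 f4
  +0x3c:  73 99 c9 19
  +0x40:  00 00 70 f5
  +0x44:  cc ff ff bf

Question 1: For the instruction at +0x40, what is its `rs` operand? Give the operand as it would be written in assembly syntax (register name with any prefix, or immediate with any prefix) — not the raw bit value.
+0x40: 00 00 70 f5 ⇒ word 0xf5700000 (little)
  top 6b → 0x3d → sum [RR]
  rd@[25:23]=0x2 ⇒ x2
  rs@[22:20]=0x7 ⇒ x7

x7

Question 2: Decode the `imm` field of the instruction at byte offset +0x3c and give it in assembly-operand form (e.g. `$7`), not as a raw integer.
$4823411

+0x3c: 73 99 c9 19 ⇒ word 0x19c99973 (little)
  opcode bits[31:26]=0x6: cpi/RI
  rd: (w>>23)&0x7=0x3 → x3
  imm: (w>>0)&0x7fffff=0x499973 → $4823411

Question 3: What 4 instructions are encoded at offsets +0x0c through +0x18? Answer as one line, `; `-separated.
sll x4, x7; subi x4, $640132; lw x3, x0; not x3

+0x0c: 00 00 70 92 ⇒ word 0x92700000 (little)
  op=0x92700000>>26=0x24 ⇒ sll (RR)
  [25:23] rd=4 = x4
  [22:20] rs=7 = x7
+0x10: 84 c4 09 2e ⇒ word 0x2e09c484 (little)
  op=0x2e09c484>>26=0xb ⇒ subi (RI)
  [25:23] rd=4 = x4
  [22:0] imm=640132 = $640132
+0x14: 00 00 80 b9 ⇒ word 0xb9800000 (little)
  op=0xb9800000>>26=0x2e ⇒ lw (RR)
  [25:23] rd=3 = x3
  [22:20] rs=0 = x0
+0x18: 00 00 80 c1 ⇒ word 0xc1800000 (little)
  op=0xc1800000>>26=0x30 ⇒ not (R)
  [25:23] rd=3 = x3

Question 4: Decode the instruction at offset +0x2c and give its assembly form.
ldi x6, $2146442

+0x2c: 8a c0 20 83 ⇒ word 0x8320c08a (little)
  op=0x8320c08a>>26=0x20 ⇒ ldi (RI)
  rd: (w>>23)&0x7=0x6 → x6
  imm: (w>>0)&0x7fffff=0x20c08a → $2146442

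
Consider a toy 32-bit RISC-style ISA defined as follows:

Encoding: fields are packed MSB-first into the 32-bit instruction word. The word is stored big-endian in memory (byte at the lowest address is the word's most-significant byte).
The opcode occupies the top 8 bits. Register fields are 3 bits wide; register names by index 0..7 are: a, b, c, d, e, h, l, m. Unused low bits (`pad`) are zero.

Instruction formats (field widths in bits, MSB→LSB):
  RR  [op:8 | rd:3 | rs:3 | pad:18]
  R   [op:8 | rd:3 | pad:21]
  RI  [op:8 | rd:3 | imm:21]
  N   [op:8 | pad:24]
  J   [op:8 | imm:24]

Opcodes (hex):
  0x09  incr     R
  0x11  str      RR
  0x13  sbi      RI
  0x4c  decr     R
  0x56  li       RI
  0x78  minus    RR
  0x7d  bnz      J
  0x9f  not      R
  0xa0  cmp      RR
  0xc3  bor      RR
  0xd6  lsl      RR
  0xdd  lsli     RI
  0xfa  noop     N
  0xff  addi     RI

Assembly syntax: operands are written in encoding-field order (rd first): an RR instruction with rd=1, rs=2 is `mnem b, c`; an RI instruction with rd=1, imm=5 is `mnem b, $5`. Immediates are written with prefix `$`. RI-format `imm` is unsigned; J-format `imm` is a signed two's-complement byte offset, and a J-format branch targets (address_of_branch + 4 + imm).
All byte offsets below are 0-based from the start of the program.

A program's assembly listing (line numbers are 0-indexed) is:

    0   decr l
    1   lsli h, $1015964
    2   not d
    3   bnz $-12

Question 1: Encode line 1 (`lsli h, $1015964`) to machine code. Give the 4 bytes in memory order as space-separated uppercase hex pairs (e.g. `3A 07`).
DD AF 80 9C

line 1 (lsli): pack op=0xdd:8|rd=5:3|imm=1015964:21 = 0xddaf809c; big→ dd af 80 9c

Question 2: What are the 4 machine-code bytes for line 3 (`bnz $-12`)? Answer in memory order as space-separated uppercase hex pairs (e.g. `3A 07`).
7D FF FF F4

line 3 (bnz): pack op=0x7d:8|imm=-12:24 = 0x7dfffff4; big→ 7d ff ff f4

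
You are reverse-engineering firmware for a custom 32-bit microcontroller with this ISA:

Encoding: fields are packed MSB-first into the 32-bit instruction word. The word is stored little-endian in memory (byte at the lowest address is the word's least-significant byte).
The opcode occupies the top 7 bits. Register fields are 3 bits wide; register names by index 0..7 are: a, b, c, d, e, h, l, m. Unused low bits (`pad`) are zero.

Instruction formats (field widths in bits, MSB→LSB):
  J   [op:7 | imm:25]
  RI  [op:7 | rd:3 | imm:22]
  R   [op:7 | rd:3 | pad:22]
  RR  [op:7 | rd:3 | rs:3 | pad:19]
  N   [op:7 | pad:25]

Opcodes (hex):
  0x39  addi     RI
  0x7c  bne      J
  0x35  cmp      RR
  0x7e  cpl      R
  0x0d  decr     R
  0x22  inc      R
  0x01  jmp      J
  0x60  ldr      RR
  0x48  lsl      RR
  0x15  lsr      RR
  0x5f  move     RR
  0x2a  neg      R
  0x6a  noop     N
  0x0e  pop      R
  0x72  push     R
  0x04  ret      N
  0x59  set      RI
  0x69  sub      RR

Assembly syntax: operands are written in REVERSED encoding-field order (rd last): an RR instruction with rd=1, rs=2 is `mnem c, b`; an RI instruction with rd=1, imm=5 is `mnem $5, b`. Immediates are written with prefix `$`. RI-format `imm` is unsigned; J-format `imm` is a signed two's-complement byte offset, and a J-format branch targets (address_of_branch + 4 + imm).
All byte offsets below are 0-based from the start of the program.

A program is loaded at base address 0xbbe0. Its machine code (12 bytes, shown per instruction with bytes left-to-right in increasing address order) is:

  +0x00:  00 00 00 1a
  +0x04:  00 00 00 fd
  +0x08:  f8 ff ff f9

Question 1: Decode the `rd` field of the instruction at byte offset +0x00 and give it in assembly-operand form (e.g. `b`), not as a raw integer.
a

off 0x00: read 00 00 00 1a as little → 0x1a000000
  op=0x1a000000>>25=0xd ⇒ decr (R)
  [24:22] rd=0 = a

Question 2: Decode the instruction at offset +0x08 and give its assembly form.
[08] f8 ff ff f9 → 0xf9fffff8
  opcode bits[31:25]=0x7c: bne/J
  [24:0] imm=33554424 (s25→-8) = $-8

bne $-8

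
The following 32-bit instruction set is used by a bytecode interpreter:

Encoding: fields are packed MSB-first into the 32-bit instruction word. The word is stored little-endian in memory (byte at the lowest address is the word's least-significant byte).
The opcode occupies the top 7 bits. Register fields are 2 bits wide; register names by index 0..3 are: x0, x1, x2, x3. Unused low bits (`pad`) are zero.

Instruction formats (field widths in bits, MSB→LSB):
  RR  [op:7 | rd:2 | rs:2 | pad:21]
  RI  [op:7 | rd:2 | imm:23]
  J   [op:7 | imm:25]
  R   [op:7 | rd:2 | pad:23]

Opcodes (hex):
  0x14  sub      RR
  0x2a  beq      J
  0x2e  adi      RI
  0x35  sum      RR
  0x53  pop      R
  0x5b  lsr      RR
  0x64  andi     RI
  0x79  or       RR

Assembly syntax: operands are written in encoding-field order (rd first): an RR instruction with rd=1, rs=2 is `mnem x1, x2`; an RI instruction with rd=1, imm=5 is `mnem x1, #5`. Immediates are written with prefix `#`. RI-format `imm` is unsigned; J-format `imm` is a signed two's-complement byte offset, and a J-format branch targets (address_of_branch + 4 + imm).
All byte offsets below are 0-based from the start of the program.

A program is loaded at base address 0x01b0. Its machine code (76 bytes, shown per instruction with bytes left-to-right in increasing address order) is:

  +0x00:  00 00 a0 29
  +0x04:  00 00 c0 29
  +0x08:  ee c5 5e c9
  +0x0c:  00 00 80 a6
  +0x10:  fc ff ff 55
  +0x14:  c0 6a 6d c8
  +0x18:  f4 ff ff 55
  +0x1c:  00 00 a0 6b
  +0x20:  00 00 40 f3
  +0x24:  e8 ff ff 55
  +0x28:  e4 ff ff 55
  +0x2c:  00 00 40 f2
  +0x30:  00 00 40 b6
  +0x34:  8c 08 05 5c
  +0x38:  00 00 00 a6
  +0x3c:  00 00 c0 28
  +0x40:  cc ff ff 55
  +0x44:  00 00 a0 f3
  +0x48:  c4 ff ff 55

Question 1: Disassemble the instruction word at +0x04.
off 0x04: read 00 00 c0 29 as little → 0x29c00000
  op=0x29c00000>>25=0x14 ⇒ sub (RR)
  rd: (w>>23)&0x3=0x3 → x3
  rs: (w>>21)&0x3=0x2 → x2

sub x3, x2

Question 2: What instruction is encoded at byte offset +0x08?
andi x2, #6211054

off 0x08: read ee c5 5e c9 as little → 0xc95ec5ee
  top 7b → 0x64 → andi [RI]
  rd@[24:23]=0x2 ⇒ x2
  imm@[22:0]=0x5ec5ee ⇒ #6211054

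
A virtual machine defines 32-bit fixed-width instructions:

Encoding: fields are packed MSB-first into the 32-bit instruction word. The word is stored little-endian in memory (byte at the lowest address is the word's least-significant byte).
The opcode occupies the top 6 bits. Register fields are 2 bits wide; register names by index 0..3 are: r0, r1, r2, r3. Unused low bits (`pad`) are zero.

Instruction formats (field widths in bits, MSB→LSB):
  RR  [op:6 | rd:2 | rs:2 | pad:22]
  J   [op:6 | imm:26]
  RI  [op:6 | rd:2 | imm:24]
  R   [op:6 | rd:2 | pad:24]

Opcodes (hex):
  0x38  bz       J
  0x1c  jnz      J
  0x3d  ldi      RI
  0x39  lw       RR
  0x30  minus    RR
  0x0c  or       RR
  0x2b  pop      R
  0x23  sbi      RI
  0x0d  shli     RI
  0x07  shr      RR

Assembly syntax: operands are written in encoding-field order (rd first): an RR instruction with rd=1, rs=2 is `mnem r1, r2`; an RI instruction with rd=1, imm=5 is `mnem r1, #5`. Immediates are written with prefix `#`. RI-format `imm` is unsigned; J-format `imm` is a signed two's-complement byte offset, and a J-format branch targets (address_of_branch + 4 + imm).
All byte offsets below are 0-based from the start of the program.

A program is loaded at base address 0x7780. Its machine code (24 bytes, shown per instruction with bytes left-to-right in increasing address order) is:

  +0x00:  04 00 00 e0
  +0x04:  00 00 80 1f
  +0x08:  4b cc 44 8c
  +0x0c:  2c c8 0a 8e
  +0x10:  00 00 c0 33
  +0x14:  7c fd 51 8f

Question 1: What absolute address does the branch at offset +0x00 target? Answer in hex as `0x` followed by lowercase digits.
0x7788

@+00  little-endian(04 00 00 e0) = 0xe0000004
  opcode bits[31:26]=0x38: bz/J
  [25:0] imm=4 = #4
  target = base 0x7780 + off 0x00 + 4 + imm 4 = 0x7788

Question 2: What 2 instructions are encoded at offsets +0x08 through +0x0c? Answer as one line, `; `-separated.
@+08  little-endian(4b cc 44 8c) = 0x8c44cc4b
  opcode bits[31:26]=0x23: sbi/RI
  [25:24] rd=0 = r0
  [23:0] imm=4508747 = #4508747
@+0c  little-endian(2c c8 0a 8e) = 0x8e0ac82c
  opcode bits[31:26]=0x23: sbi/RI
  [25:24] rd=2 = r2
  [23:0] imm=706604 = #706604

sbi r0, #4508747; sbi r2, #706604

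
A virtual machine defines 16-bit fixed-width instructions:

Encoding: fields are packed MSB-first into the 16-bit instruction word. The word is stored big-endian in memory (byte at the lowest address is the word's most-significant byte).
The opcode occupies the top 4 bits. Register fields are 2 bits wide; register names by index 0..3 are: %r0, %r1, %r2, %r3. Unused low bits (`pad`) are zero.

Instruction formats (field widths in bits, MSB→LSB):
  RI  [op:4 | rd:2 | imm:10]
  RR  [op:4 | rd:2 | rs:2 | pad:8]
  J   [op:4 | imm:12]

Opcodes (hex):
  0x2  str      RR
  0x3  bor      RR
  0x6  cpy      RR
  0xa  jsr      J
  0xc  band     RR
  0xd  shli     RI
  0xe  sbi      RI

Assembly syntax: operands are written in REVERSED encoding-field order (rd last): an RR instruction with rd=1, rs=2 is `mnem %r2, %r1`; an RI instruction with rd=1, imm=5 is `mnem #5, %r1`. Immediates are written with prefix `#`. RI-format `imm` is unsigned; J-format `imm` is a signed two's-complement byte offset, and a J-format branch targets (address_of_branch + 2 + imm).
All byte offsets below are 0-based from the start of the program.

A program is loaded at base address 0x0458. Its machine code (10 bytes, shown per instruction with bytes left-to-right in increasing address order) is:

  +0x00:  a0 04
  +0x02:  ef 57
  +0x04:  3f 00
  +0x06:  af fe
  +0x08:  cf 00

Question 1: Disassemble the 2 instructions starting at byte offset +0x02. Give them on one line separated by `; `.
[02] ef 57 → 0xef57
  top 4b → 0xe → sbi [RI]
  [11:10] rd=3 = %r3
  [9:0] imm=855 = #855
[04] 3f 00 → 0x3f00
  top 4b → 0x3 → bor [RR]
  [11:10] rd=3 = %r3
  [9:8] rs=3 = %r3

sbi #855, %r3; bor %r3, %r3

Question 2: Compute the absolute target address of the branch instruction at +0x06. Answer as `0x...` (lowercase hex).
+0x06: af fe ⇒ word 0xaffe (big)
  op=0xaffe>>12=0xa ⇒ jsr (J)
  imm@[11:0]=0xffe (s12→-2) ⇒ #-2
  target = base 0x0458 + off 0x06 + 2 + imm -2 = 0x045e

0x045e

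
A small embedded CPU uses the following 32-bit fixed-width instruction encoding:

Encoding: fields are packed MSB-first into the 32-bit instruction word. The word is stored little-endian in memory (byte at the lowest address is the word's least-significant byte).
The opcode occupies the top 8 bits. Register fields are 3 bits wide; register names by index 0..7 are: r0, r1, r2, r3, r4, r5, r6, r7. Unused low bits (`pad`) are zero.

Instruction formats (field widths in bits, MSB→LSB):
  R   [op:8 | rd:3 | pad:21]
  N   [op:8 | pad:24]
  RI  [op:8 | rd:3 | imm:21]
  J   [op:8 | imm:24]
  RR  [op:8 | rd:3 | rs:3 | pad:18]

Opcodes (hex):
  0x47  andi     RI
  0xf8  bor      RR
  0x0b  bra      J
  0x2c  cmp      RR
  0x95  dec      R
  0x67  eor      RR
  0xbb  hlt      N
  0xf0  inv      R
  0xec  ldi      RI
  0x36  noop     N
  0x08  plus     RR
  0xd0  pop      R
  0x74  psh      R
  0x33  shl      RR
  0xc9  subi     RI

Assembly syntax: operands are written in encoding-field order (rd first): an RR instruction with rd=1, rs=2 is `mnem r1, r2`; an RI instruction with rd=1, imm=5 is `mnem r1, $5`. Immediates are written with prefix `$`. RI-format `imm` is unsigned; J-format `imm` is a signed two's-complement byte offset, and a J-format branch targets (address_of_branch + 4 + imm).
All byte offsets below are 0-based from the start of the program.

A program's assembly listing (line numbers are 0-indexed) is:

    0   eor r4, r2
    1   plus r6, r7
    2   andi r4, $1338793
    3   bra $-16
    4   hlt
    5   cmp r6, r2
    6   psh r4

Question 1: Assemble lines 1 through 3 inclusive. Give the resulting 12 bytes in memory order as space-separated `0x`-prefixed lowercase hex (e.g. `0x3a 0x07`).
line 1 (plus): pack op=0x8:8|rd=6:3|rs=7:3|pad=0:18 = 0x08dc0000; little→ 00 00 dc 08
line 2 (andi): pack op=0x47:8|rd=4:3|imm=1338793:21 = 0x47946da9; little→ a9 6d 94 47
line 3 (bra): pack op=0xb:8|imm=-16:24 = 0x0bfffff0; little→ f0 ff ff 0b

0x00 0x00 0xdc 0x08 0xa9 0x6d 0x94 0x47 0xf0 0xff 0xff 0x0b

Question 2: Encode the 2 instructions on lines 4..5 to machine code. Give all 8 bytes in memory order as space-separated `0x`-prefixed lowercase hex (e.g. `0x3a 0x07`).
0x00 0x00 0x00 0xbb 0x00 0x00 0xc8 0x2c

4. hlt fields op=0xbb:8|pad=0:24 → word bb000000h → 00 00 00 bb
5. cmp fields op=0x2c:8|rd=6:3|rs=2:3|pad=0:18 → word 2cc80000h → 00 00 c8 2c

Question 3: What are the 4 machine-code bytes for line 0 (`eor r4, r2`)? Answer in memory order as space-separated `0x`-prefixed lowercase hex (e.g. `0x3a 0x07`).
0x00 0x00 0x88 0x67

L0: eor op=0x67:8|rd=4:3|rs=2:3|pad=0:18 ⇒ 0x67880000 ⇒ little 00 00 88 67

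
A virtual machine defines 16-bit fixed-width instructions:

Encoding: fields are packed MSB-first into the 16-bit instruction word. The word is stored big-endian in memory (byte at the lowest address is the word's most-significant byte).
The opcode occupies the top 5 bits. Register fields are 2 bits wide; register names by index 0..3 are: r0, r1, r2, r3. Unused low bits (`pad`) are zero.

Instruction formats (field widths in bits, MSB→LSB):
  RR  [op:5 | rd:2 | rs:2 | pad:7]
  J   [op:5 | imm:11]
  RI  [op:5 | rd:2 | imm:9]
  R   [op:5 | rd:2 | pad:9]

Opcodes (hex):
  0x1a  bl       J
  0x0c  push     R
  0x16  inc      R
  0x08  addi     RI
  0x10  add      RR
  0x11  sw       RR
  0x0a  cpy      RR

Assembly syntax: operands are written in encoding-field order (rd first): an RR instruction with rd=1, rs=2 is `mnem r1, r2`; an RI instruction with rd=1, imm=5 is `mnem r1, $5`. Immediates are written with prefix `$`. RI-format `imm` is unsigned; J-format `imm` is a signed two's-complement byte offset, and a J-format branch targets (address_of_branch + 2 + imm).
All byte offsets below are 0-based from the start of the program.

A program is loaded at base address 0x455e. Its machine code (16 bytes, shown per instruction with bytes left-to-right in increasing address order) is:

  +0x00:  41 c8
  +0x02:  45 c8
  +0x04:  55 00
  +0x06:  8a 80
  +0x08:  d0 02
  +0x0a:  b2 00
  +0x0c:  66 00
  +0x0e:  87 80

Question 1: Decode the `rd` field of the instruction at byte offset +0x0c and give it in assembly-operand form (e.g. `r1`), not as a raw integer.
r3

+0x0c: 66 00 ⇒ word 0x6600 (big)
  opcode bits[15:11]=0xc: push/R
  rd: (w>>9)&0x3=0x3 → r3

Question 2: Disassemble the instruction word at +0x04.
+0x04: 55 00 ⇒ word 0x5500 (big)
  op=0x5500>>11=0xa ⇒ cpy (RR)
  [10:9] rd=2 = r2
  [8:7] rs=2 = r2

cpy r2, r2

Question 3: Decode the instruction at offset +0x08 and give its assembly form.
bl $2

+0x08: d0 02 ⇒ word 0xd002 (big)
  opcode bits[15:11]=0x1a: bl/J
  imm: (w>>0)&0x7ff=0x2 → $2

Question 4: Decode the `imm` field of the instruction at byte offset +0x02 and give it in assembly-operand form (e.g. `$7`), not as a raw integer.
off 0x02: read 45 c8 as big → 0x45c8
  top 5b → 0x8 → addi [RI]
  [10:9] rd=2 = r2
  [8:0] imm=456 = $456

$456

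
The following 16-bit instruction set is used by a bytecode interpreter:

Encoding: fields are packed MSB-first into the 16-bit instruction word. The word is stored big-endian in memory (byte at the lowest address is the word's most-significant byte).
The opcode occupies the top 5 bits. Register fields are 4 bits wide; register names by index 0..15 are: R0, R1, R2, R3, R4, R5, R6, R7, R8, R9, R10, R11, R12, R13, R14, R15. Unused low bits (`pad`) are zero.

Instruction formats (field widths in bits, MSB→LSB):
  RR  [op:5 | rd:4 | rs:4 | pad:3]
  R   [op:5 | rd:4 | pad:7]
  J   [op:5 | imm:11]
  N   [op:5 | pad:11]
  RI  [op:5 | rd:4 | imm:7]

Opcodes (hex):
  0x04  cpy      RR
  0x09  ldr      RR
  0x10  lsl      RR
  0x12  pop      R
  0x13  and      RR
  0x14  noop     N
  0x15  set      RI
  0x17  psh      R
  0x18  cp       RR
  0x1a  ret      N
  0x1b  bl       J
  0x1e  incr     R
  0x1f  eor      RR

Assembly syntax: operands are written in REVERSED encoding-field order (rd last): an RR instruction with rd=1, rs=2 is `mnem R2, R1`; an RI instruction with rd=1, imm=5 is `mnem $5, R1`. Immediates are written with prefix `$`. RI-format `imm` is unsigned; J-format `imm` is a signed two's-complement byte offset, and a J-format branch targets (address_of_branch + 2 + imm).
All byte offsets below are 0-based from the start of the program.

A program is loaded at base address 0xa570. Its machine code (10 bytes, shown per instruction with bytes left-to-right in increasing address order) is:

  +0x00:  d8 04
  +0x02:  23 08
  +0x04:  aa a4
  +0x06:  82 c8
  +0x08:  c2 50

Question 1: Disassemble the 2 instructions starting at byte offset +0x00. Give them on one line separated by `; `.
bl $4; cpy R1, R6

off 0x00: read d8 04 as big → 0xd804
  op=0xd804>>11=0x1b ⇒ bl (J)
  [10:0] imm=4 = $4
off 0x02: read 23 08 as big → 0x2308
  op=0x2308>>11=0x4 ⇒ cpy (RR)
  [10:7] rd=6 = R6
  [6:3] rs=1 = R1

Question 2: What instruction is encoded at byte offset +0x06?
off 0x06: read 82 c8 as big → 0x82c8
  top 5b → 0x10 → lsl [RR]
  rd: (w>>7)&0xf=0x5 → R5
  rs: (w>>3)&0xf=0x9 → R9

lsl R9, R5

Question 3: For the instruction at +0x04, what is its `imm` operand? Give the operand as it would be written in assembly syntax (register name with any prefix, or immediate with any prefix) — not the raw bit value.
off 0x04: read aa a4 as big → 0xaaa4
  top 5b → 0x15 → set [RI]
  rd@[10:7]=0x5 ⇒ R5
  imm@[6:0]=0x24 ⇒ $36

$36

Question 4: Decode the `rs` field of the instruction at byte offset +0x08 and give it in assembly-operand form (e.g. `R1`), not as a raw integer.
@+08  big-endian(c2 50) = 0xc250
  top 5b → 0x18 → cp [RR]
  [10:7] rd=4 = R4
  [6:3] rs=10 = R10

R10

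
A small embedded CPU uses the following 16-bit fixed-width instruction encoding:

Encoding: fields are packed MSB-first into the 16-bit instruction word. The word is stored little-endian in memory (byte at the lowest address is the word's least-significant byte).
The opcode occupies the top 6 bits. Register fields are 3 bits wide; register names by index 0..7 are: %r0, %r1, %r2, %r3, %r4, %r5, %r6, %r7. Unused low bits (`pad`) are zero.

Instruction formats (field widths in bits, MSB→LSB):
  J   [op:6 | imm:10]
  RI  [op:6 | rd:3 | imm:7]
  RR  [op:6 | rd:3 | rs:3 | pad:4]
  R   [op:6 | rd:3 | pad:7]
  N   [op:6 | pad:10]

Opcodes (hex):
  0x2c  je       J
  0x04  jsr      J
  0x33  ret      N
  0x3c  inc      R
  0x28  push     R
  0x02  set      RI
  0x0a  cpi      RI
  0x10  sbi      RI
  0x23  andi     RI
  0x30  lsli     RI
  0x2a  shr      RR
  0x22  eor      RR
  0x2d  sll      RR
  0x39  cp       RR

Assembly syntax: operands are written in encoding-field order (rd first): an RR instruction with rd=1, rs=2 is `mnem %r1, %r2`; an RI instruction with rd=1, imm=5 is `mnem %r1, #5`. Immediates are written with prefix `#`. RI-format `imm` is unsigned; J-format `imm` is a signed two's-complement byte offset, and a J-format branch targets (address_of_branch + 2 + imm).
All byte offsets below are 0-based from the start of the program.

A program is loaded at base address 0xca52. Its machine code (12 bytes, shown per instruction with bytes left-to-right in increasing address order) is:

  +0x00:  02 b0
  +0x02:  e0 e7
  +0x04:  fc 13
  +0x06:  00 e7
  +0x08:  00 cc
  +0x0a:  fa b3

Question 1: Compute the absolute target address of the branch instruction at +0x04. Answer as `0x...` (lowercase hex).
0xca54

+0x04: fc 13 ⇒ word 0x13fc (little)
  op=0x13fc>>10=0x4 ⇒ jsr (J)
  [9:0] imm=1020 (s10→-4) = #-4
  target = base 0xca52 + off 0x04 + 2 + imm -4 = 0xca54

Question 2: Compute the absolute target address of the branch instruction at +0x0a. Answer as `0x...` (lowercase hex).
0xca58

@+0a  little-endian(fa b3) = 0xb3fa
  opcode bits[15:10]=0x2c: je/J
  imm: (w>>0)&0x3ff=0x3fa (s10→-6) → #-6
  target = base 0xca52 + off 0x0a + 2 + imm -6 = 0xca58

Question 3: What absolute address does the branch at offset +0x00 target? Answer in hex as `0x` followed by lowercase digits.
0xca56

@+00  little-endian(02 b0) = 0xb002
  opcode bits[15:10]=0x2c: je/J
  [9:0] imm=2 = #2
  target = base 0xca52 + off 0x00 + 2 + imm 2 = 0xca56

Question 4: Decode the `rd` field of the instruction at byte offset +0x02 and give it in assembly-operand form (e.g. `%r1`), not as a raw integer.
%r7

[02] e0 e7 → 0xe7e0
  op=0xe7e0>>10=0x39 ⇒ cp (RR)
  rd@[9:7]=0x7 ⇒ %r7
  rs@[6:4]=0x6 ⇒ %r6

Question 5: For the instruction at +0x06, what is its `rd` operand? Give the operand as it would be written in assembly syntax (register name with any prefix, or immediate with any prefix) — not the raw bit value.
%r6

+0x06: 00 e7 ⇒ word 0xe700 (little)
  opcode bits[15:10]=0x39: cp/RR
  rd: (w>>7)&0x7=0x6 → %r6
  rs: (w>>4)&0x7=0x0 → %r0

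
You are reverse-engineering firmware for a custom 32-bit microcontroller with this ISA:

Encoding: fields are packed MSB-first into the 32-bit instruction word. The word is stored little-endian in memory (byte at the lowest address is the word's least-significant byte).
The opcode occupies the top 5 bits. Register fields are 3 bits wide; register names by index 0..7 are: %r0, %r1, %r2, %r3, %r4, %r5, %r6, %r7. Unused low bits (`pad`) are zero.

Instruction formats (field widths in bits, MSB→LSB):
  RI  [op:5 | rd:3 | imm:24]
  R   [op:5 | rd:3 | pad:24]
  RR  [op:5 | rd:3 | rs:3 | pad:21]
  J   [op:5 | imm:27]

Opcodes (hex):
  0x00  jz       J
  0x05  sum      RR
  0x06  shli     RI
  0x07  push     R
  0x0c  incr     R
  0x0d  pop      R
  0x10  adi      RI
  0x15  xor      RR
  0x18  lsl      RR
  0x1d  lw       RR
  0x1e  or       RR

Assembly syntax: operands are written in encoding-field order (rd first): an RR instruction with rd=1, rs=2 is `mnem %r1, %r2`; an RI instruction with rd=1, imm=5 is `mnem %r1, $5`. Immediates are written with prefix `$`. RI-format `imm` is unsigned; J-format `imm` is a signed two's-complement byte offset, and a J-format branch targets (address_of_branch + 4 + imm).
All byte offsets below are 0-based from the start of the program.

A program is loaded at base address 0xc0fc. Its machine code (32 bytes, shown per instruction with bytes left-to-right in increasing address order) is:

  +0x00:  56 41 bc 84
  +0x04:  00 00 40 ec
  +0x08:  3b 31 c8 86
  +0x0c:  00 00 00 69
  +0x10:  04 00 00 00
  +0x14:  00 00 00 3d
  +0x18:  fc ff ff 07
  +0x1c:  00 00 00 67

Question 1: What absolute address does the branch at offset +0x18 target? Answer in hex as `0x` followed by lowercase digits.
0xc114

@+18  little-endian(fc ff ff 07) = 0x07fffffc
  op=0x07fffffc>>27=0x0 ⇒ jz (J)
  imm: (w>>0)&0x7ffffff=0x7fffffc (s27→-4) → $-4
  target = base 0xc0fc + off 0x18 + 4 + imm -4 = 0xc114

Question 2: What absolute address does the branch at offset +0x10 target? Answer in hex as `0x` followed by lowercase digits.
off 0x10: read 04 00 00 00 as little → 0x00000004
  top 5b → 0x0 → jz [J]
  imm@[26:0]=0x4 ⇒ $4
  target = base 0xc0fc + off 0x10 + 4 + imm 4 = 0xc114

0xc114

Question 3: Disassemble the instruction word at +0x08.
adi %r6, $13119803

@+08  little-endian(3b 31 c8 86) = 0x86c8313b
  opcode bits[31:27]=0x10: adi/RI
  rd: (w>>24)&0x7=0x6 → %r6
  imm: (w>>0)&0xffffff=0xc8313b → $13119803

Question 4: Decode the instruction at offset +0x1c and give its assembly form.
off 0x1c: read 00 00 00 67 as little → 0x67000000
  opcode bits[31:27]=0xc: incr/R
  rd@[26:24]=0x7 ⇒ %r7

incr %r7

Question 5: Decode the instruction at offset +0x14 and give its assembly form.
@+14  little-endian(00 00 00 3d) = 0x3d000000
  opcode bits[31:27]=0x7: push/R
  rd@[26:24]=0x5 ⇒ %r5

push %r5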